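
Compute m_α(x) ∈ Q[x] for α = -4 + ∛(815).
m_α(x) = x^3 + 12x^2 + 48x - 751

Set β = α + 4 = ∛(815), so β^3 = 815. Then (α + 4)^3 - 815 = 0, i.e. α is a root of g(x) = (x + 4)^3 - 815 = x^3 + 12x^2 + 48x - 751. Since g(x) = h(x + 4) where h(x) = x^3 - 815, and h is irreducible over Q (because 815 is not a perfect cube, so h has no rational root, and a monic cubic with no rational root is irreducible), g is also irreducible (irreducibility is preserved under the substitution x → x + 4). Hence m_α(x) = x^3 + 12x^2 + 48x - 751.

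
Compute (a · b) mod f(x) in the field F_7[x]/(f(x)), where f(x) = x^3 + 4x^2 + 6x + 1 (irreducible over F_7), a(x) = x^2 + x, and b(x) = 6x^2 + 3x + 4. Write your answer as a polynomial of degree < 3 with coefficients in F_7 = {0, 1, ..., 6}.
a · b ≡ 3x^2 + 4x + 1 (mod f(x))

Multiply in F_7[x]: a(x)·b(x) = (x^2 + x)·(6x^2 + 3x + 4) = 6x^4 + 2x^3 + 4x. This has degree ≥ 3, so divide by f(x) over F_7: 6x^4 + 2x^3 + 4x = (6x + 6)·(x^3 + 4x^2 + 6x + 1) + (3x^2 + 4x + 1). Hence a·b ≡ 3x^2 + 4x + 1 (mod f). (F_7[x]/(f) is a field with 7^3 = 343 elements since f is irreducible of degree 3.)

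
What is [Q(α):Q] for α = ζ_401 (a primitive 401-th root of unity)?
[Q(α):Q] = 400

The minimal polynomial of ζ_401 over Q is the 401-th cyclotomic polynomial Φ_401(x), which is irreducible over Q and has degree φ(401) = 400. Hence [Q(α):Q] = φ(401) = 400.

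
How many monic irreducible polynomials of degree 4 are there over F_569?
There are 26205215340 monic irreducible polynomials of degree 4 over F_569

Each element of F_{569^4} that lies in no proper subfield is a root of exactly one monic irreducible of degree 4 over F_569, and each such polynomial has 4 distinct roots in F_{569^4}. By Möbius inversion the count is N_569(4) = (1/4) Σ_{d|4} μ(4/d) · 569^d = (1/4)(μ(4)·569^1 + μ(2)·569^2 + μ(1)·569^4) = 104820861360/4 = 26205215340.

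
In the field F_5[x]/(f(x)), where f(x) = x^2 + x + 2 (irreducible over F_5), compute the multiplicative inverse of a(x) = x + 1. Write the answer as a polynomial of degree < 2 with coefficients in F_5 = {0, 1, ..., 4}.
a(x)^(-1) ≡ 2x (mod f(x))

Since f is irreducible over F_5, F_5[x]/(f) is a field and a(x) ≠ 0 has an inverse. Apply the extended Euclidean algorithm to f(x) and a(x) in F_5[x]: f(x) = (x)·a(x) + (2). The last nonzero remainder is the constant 2 = gcd(f, a) in F_5. Back-substituting through the division chain expresses 2 = s(x)·a(x) + t(x)·f(x) with s(x) ≡ 4x (mod f), so (4x)·a(x) ≡ 2 (mod f). Multiplying by 2^(-1) ≡ 3 in F_5 gives a(x)^(-1) ≡ 3·(4x) ≡ 2x (mod f). Check: (x + 1)·(2x) = 2x^2 + 2x ≡ 1 (mod x^2 + x + 2).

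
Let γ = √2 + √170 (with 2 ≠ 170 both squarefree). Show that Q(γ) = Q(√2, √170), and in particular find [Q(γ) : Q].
[Q(γ) : Q] = 4 (equivalently, Q(γ) = Q(√2, √170))

Obviously Q(γ) ⊆ Q(√2, √170), and [Q(√2, √170):Q] = 4 (since 2, 170 are distinct squarefree integers > 1 with 340 not a perfect square). To show equality we compute the minimal polynomial of γ. From γ = √2 + √170: γ^2 = 2 + 2√(340) + 170 = 172 + 2√(340), so γ^2 - 172 = 2√(340); squaring, (γ^2 - 172)^2 = 4·340, i.e. γ^4 - 344γ^2 + 29584 - 1360 = 0, i.e. γ^4 - 344γ^2 + 28224 = 0. So γ is a root of x^4 - 344x^2 + 28224. This polynomial is irreducible over Q: it has no rational root (each ±√2 ± √170 is irrational), and any factorization into two quadratics over Q would force √(340) ∈ Q (pairing opposite roots) or √2, √170 ∈ Q (other pairings), all impossible. Hence [Q(γ):Q] = 4 = [Q(√2, √170):Q], so Q(γ) = Q(√2, √170).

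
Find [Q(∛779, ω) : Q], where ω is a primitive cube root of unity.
[Q(∛779, ω) : Q] = 6

[Q(∛779):Q] = 3 (min poly x^3 - 779, irreducible since 779 is not a perfect cube). [Q(ω):Q] = 2 (min poly x^2 + x + 1). Since Q(∛779) ⊂ R and ω ∉ R, we have ω ∉ Q(∛779), so x^2 + x + 1 remains irreducible over Q(∛779) and [Q(∛779, ω) : Q(∛779)] = 2. By the tower law, [Q(∛779, ω) : Q] = 3 · 2 = 6. (In fact Q(∛779, ω) is the splitting field of x^3 - 779 over Q.)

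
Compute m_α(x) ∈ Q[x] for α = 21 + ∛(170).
m_α(x) = x^3 - 63x^2 + 1323x - 9431

Set β = α - 21 = ∛(170), so β^3 = 170. Then (α - 21)^3 - 170 = 0, i.e. α is a root of g(x) = (x - 21)^3 - 170 = x^3 - 63x^2 + 1323x - 9431. Since g(x) = h(x - 21) where h(x) = x^3 - 170, and h is irreducible over Q (because 170 is not a perfect cube, so h has no rational root, and a monic cubic with no rational root is irreducible), g is also irreducible (irreducibility is preserved under the substitution x → x - 21). Hence m_α(x) = x^3 - 63x^2 + 1323x - 9431.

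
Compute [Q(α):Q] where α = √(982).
[Q(α):Q] = 2

[Q(α):Q] equals the degree of the minimal polynomial of α. Here α^2 = 982 and x^2 - 982 is irreducible (d = 982 is squarefree, ≠ 1, hence not a square), so deg(m_α) = 2. Thus [Q(α):Q] = 2.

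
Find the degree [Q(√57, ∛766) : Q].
[Q(√57, ∛766) : Q] = 6

Let L = Q(√57, ∛766). Since Q(√57) ⊂ L and [Q(√57):Q] = 2, the tower law gives 2 | [L:Q]. Likewise Q(∛766) ⊂ L with [Q(∛766):Q] = 3 (because 766 is not a perfect cube), so 3 | [L:Q]. As gcd(2,3) = 1, [L:Q] is divisible by 6. Conversely L is generated over Q by √57 and ∛766, so [L:Q] ≤ 2·3 = 6. Therefore [Q(√57, ∛766) : Q] = 6.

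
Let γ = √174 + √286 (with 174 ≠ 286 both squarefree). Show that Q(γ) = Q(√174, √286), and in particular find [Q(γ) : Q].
[Q(γ) : Q] = 4 (equivalently, Q(γ) = Q(√174, √286))

Obviously Q(γ) ⊆ Q(√174, √286), and [Q(√174, √286):Q] = 4 (since 174, 286 are distinct squarefree integers > 1 with 49764 not a perfect square). To show equality we compute the minimal polynomial of γ. From γ = √174 + √286: γ^2 = 174 + 2√(49764) + 286 = 460 + 2√(49764), so γ^2 - 460 = 2√(49764); squaring, (γ^2 - 460)^2 = 4·49764, i.e. γ^4 - 920γ^2 + 211600 - 199056 = 0, i.e. γ^4 - 920γ^2 + 12544 = 0. So γ is a root of x^4 - 920x^2 + 12544. This polynomial is irreducible over Q: it has no rational root (each ±√174 ± √286 is irrational), and any factorization into two quadratics over Q would force √(49764) ∈ Q (pairing opposite roots) or √174, √286 ∈ Q (other pairings), all impossible. Hence [Q(γ):Q] = 4 = [Q(√174, √286):Q], so Q(γ) = Q(√174, √286).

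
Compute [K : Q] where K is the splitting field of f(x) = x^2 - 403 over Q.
[K : Q] = 2

f(x) = x^2 - 403 factors as (x - √403)(x + √403). The splitting field is K = Q(√403). Since 403 is squarefree and > 1, it is not a perfect square, so x^2 - 403 is irreducible over Q and [Q(√403) : Q] = 2. Hence [K : Q] = 2.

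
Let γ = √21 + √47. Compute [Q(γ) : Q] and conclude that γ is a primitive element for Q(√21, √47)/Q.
[Q(γ) : Q] = 4 (equivalently, Q(γ) = Q(√21, √47))

Obviously Q(γ) ⊆ Q(√21, √47), and [Q(√21, √47):Q] = 4 (since 21, 47 are distinct squarefree integers > 1 with 987 not a perfect square). To show equality we compute the minimal polynomial of γ. From γ = √21 + √47: γ^2 = 21 + 2√(987) + 47 = 68 + 2√(987), so γ^2 - 68 = 2√(987); squaring, (γ^2 - 68)^2 = 4·987, i.e. γ^4 - 136γ^2 + 4624 - 3948 = 0, i.e. γ^4 - 136γ^2 + 676 = 0. So γ is a root of x^4 - 136x^2 + 676. This polynomial is irreducible over Q: it has no rational root (each ±√21 ± √47 is irrational), and any factorization into two quadratics over Q would force √(987) ∈ Q (pairing opposite roots) or √21, √47 ∈ Q (other pairings), all impossible. Hence [Q(γ):Q] = 4 = [Q(√21, √47):Q], so Q(γ) = Q(√21, √47).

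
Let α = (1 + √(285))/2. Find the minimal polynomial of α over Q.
m_α(x) = x^2 - x - 71

From 2α - 1 = √(285), squaring gives (2α - 1)^2 = 285, i.e. 4α^2 - 4α + 1 = 285, so α^2 - α + (1 - 285)/4 = 0. Since 285 ≡ 1 (mod 4), (1 - 285)/4 = -71 ∈ Z. The polynomial x^2 - x - 71 has discriminant 1 - 4·(-71) = 285, which is not a perfect square in Q (d = 285 is squarefree and ≠ 1), so x^2 - x - 71 is irreducible over Q. It is the minimal polynomial of α.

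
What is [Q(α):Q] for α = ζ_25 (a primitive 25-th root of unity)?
[Q(α):Q] = 20

The minimal polynomial of ζ_25 over Q is the 25-th cyclotomic polynomial Φ_25(x), which is irreducible over Q and has degree φ(25) = 20. Hence [Q(α):Q] = φ(25) = 20.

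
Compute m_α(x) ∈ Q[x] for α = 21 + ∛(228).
m_α(x) = x^3 - 63x^2 + 1323x - 9489

Set β = α - 21 = ∛(228), so β^3 = 228. Then (α - 21)^3 - 228 = 0, i.e. α is a root of g(x) = (x - 21)^3 - 228 = x^3 - 63x^2 + 1323x - 9489. Since g(x) = h(x - 21) where h(x) = x^3 - 228, and h is irreducible over Q (because 228 is not a perfect cube, so h has no rational root, and a monic cubic with no rational root is irreducible), g is also irreducible (irreducibility is preserved under the substitution x → x - 21). Hence m_α(x) = x^3 - 63x^2 + 1323x - 9489.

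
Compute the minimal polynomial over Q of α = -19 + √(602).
m_α(x) = x^2 + 38x - 241

From α + 19 = √(602), squaring gives (α + 19)^2 = 602, i.e. α^2 + 38α + 361 = 602, so α^2 + 38α - 241 = 0. The discriminant of x^2 + 38x - 241 is (38)^2 - 4·(-241) = 1444 + 964 = 2408, and 4·(602) is not a perfect square in Q since 602 is squarefree and ≠ 1. Hence x^2 + 38x - 241 is irreducible over Q and is the minimal polynomial of α.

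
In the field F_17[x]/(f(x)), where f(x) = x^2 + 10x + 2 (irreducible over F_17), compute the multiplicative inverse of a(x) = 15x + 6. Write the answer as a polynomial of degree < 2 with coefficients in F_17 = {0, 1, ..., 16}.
a(x)^(-1) ≡ 11x + 7 (mod f(x))

Since f is irreducible over F_17, F_17[x]/(f) is a field and a(x) ≠ 0 has an inverse. Apply the extended Euclidean algorithm to f(x) and a(x) in F_17[x]: f(x) = (8x + 2)·a(x) + (7). The last nonzero remainder is the constant 7 = gcd(f, a) in F_17. Back-substituting through the division chain expresses 7 = s(x)·a(x) + t(x)·f(x) with s(x) ≡ 9x + 15 (mod f), so (9x + 15)·a(x) ≡ 7 (mod f). Multiplying by 7^(-1) ≡ 5 in F_17 gives a(x)^(-1) ≡ 5·(9x + 15) ≡ 11x + 7 (mod f). Check: (15x + 6)·(11x + 7) = 12x^2 + x + 8 ≡ 1 (mod x^2 + 10x + 2).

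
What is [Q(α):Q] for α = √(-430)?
[Q(α):Q] = 2

[Q(α):Q] equals the degree of the minimal polynomial of α. Here α^2 = -430 and x^2 + 430 is irreducible (d = -430 is squarefree, ≠ 1, hence not a square), so deg(m_α) = 2. Thus [Q(α):Q] = 2.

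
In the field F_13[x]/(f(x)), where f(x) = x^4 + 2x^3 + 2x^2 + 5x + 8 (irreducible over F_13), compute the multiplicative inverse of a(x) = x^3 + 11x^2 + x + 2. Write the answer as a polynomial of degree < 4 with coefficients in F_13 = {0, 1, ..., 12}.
a(x)^(-1) ≡ 7x^3 + 4x^2 + 3x + 8 (mod f(x))

Since f is irreducible over F_13, F_13[x]/(f) is a field and a(x) ≠ 0 has an inverse. Apply the extended Euclidean algorithm to f(x) and a(x) in F_13[x]: f(x) = (x + 4)·a(x) + (9x^2 + 12x);  a(x) = (3x + 3)·(9x^2 + 12x) + (4x + 2);  (9x^2 + 12x) = (12x + 10)·(4x + 2) + (6). The last nonzero remainder is the constant 6 = gcd(f, a) in F_13. Back-substituting through the division chain expresses 6 = s(x)·a(x) + t(x)·f(x) with s(x) ≡ 3x^3 + 11x^2 + 5x + 9 (mod f), so (3x^3 + 11x^2 + 5x + 9)·a(x) ≡ 6 (mod f). Multiplying by 6^(-1) ≡ 11 in F_13 gives a(x)^(-1) ≡ 11·(3x^3 + 11x^2 + 5x + 9) ≡ 7x^3 + 4x^2 + 3x + 8 (mod f). Check: (x^3 + 11x^2 + x + 2)·(7x^3 + 4x^2 + 3x + 8) = 7x^6 + 3x^5 + 2x^4 + 7x^3 + 8x^2 + x + 3 ≡ 1 (mod x^4 + 2x^3 + 2x^2 + 5x + 8).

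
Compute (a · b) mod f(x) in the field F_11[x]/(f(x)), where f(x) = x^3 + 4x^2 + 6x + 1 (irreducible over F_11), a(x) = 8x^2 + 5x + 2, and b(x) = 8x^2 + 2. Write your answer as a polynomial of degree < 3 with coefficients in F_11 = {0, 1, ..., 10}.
a · b ≡ 6x^2 + 10x (mod f(x))

Multiply in F_11[x]: a(x)·b(x) = (8x^2 + 5x + 2)·(8x^2 + 2) = 9x^4 + 7x^3 + 10x^2 + 10x + 4. This has degree ≥ 3, so divide by f(x) over F_11: 9x^4 + 7x^3 + 10x^2 + 10x + 4 = (9x + 4)·(x^3 + 4x^2 + 6x + 1) + (6x^2 + 10x). Hence a·b ≡ 6x^2 + 10x (mod f). (F_11[x]/(f) is a field with 11^3 = 1331 elements since f is irreducible of degree 3.)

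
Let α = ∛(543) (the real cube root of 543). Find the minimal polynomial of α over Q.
m_α(x) = x^3 - 543

α satisfies α^3 = 543, so x^3 - 543 annihilates α. By the rational root test, a rational root p/q (in lowest terms) of x^3 - 543 would satisfy p^3 = 543 q^3, forcing q = 1 and p^3 = 543; but 543 is not a perfect cube, contradiction. A monic cubic over Q with no rational root is irreducible (any nontrivial factorization would include a linear factor). Hence x^3 - 543 is the minimal polynomial of α, and in particular [Q(α):Q] = 3.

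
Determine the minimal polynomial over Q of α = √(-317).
m_α(x) = x^2 + 317

α satisfies α^2 + 317 = 0, so x^2 + 317 annihilates α. Since d = -317 is squarefree and ≠ 1, it is not a perfect square in Q, so x^2 + 317 has no rational root and is therefore irreducible over Q (a degree-2 polynomial over a field is irreducible iff it has no root). Hence m_α(x) = x^2 + 317.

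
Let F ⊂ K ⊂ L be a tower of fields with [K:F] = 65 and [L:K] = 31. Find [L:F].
[L:F] = 2015

The tower law says that for any tower of field extensions F ⊂ K ⊂ L with finite degrees, [L:F] = [L:K] · [K:F]. Here this gives [L:F] = 31 · 65 = 2015.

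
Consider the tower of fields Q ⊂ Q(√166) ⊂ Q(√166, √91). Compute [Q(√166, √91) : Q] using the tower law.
[Q(√166, √91) : Q] = 4

[Q(√166):Q] = 2 (min poly x^2 - 166, irreducible since 166 is squarefree > 1). For the top step, suppose √91 ∈ Q(√166), say √91 = c + d√166 with c, d ∈ Q. Squaring: 91 = c^2 + 166d^2 + 2cd√166. Since √166 ∉ Q this forces 2cd = 0. If d = 0 then √91 = c ∈ Q, contradicting 91 squarefree > 1. If c = 0 then 91 = 166d^2, so 166·91 = (166d)^2 is a perfect square in Q — but 166·91 = 15106 is not a perfect square (since 166 and 91 are distinct squarefree integers). Contradiction. Hence √91 ∉ Q(√166), so x^2 - 91 stays irreducible over Q(√166) and [Q(√166, √91) : Q(√166)] = 2. By the tower law, [Q(√166, √91) : Q] = 2 · 2 = 4.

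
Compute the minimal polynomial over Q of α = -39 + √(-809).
m_α(x) = x^2 + 78x + 2330

From α + 39 = √(-809), squaring gives (α + 39)^2 = -809, i.e. α^2 + 78α + 1521 = -809, so α^2 + 78α + 2330 = 0. The discriminant of x^2 + 78x + 2330 is (78)^2 - 4·(2330) = 6084 - 9320 = -3236, and 4·(-809) is not a perfect square in Q since -809 is squarefree and ≠ 1. Hence x^2 + 78x + 2330 is irreducible over Q and is the minimal polynomial of α.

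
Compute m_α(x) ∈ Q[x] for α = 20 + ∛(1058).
m_α(x) = x^3 - 60x^2 + 1200x - 9058

Set β = α - 20 = ∛(1058), so β^3 = 1058. Then (α - 20)^3 - 1058 = 0, i.e. α is a root of g(x) = (x - 20)^3 - 1058 = x^3 - 60x^2 + 1200x - 9058. Since g(x) = h(x - 20) where h(x) = x^3 - 1058, and h is irreducible over Q (because 1058 is not a perfect cube, so h has no rational root, and a monic cubic with no rational root is irreducible), g is also irreducible (irreducibility is preserved under the substitution x → x - 20). Hence m_α(x) = x^3 - 60x^2 + 1200x - 9058.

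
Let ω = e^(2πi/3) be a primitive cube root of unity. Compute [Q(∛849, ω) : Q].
[Q(∛849, ω) : Q] = 6

[Q(∛849):Q] = 3 (min poly x^3 - 849, irreducible since 849 is not a perfect cube). [Q(ω):Q] = 2 (min poly x^2 + x + 1). Since Q(∛849) ⊂ R and ω ∉ R, we have ω ∉ Q(∛849), so x^2 + x + 1 remains irreducible over Q(∛849) and [Q(∛849, ω) : Q(∛849)] = 2. By the tower law, [Q(∛849, ω) : Q] = 3 · 2 = 6. (In fact Q(∛849, ω) is the splitting field of x^3 - 849 over Q.)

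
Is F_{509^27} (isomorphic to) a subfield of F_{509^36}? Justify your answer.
No: F_{509^27} is not a subfield of F_{509^36}

F_{p^m} embeds in F_{p^n} iff m | n. Here 27 ∤ 36 (since 36 = 1·27 + 9 with remainder 9 ≠ 0), so F_{509^27} is not a subfield of F_{509^36}. Equivalently: if it were, the tower law would give 27 = [F_{509^27}:F_509] dividing [F_{509^36}:F_509] = 36, contradiction.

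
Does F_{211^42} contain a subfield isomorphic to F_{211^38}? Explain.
No: F_{211^38} is not a subfield of F_{211^42}

F_{p^m} embeds in F_{p^n} iff m | n. Here 38 ∤ 42 (since 42 = 1·38 + 4 with remainder 4 ≠ 0), so F_{211^38} is not a subfield of F_{211^42}. Equivalently: if it were, the tower law would give 38 = [F_{211^38}:F_211] dividing [F_{211^42}:F_211] = 42, contradiction.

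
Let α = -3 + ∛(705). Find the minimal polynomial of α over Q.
m_α(x) = x^3 + 9x^2 + 27x - 678

Set β = α + 3 = ∛(705), so β^3 = 705. Then (α + 3)^3 - 705 = 0, i.e. α is a root of g(x) = (x + 3)^3 - 705 = x^3 + 9x^2 + 27x - 678. Since g(x) = h(x + 3) where h(x) = x^3 - 705, and h is irreducible over Q (because 705 is not a perfect cube, so h has no rational root, and a monic cubic with no rational root is irreducible), g is also irreducible (irreducibility is preserved under the substitution x → x + 3). Hence m_α(x) = x^3 + 9x^2 + 27x - 678.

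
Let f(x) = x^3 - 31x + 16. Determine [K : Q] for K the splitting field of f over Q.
[K : Q] = 6

By the rational root test, any rational root of the monic integer polynomial f(x) = x^3 - 31x + 16 must be an integer dividing the constant term 16, i.e. one of ±{1, 2, 4, 8, 16}. Evaluating: f(1) = -14, f(-1) = 46, f(2) = -38, f(-2) = 70, f(4) = -44, f(-4) = 76, f(8) = 280, f(-8) = -248, f(16) = 3616, f(-16) = -3584; none is 0, so f has no rational root and is therefore irreducible over Q (a cubic with no linear factor over a field is irreducible). For an irreducible cubic, the Galois group is A_3 or S_3 according as the discriminant disc(f) = -4a^3 - 27b^2 = -4·(-31)^3 - 27·(16)^2 = 112252 is or is not a square in Q. Here disc(f) = 112252 is not a perfect square in Q, so the Galois group of f over Q is not contained in A_3 and must be all of S_3. The splitting field has degree |S_3| = 6 over Q, so [K : Q] = 6.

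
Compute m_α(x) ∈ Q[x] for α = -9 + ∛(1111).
m_α(x) = x^3 + 27x^2 + 243x - 382

Set β = α + 9 = ∛(1111), so β^3 = 1111. Then (α + 9)^3 - 1111 = 0, i.e. α is a root of g(x) = (x + 9)^3 - 1111 = x^3 + 27x^2 + 243x - 382. Since g(x) = h(x + 9) where h(x) = x^3 - 1111, and h is irreducible over Q (because 1111 is not a perfect cube, so h has no rational root, and a monic cubic with no rational root is irreducible), g is also irreducible (irreducibility is preserved under the substitution x → x + 9). Hence m_α(x) = x^3 + 27x^2 + 243x - 382.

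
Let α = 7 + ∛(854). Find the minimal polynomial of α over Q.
m_α(x) = x^3 - 21x^2 + 147x - 1197

Set β = α - 7 = ∛(854), so β^3 = 854. Then (α - 7)^3 - 854 = 0, i.e. α is a root of g(x) = (x - 7)^3 - 854 = x^3 - 21x^2 + 147x - 1197. Since g(x) = h(x - 7) where h(x) = x^3 - 854, and h is irreducible over Q (because 854 is not a perfect cube, so h has no rational root, and a monic cubic with no rational root is irreducible), g is also irreducible (irreducibility is preserved under the substitution x → x - 7). Hence m_α(x) = x^3 - 21x^2 + 147x - 1197.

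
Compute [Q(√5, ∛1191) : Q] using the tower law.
[Q(√5, ∛1191) : Q] = 6

Let L = Q(√5, ∛1191). Since Q(√5) ⊂ L and [Q(√5):Q] = 2, the tower law gives 2 | [L:Q]. Likewise Q(∛1191) ⊂ L with [Q(∛1191):Q] = 3 (because 1191 is not a perfect cube), so 3 | [L:Q]. As gcd(2,3) = 1, [L:Q] is divisible by 6. Conversely L is generated over Q by √5 and ∛1191, so [L:Q] ≤ 2·3 = 6. Therefore [Q(√5, ∛1191) : Q] = 6.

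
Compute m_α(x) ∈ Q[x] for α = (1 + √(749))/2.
m_α(x) = x^2 - x - 187

From 2α - 1 = √(749), squaring gives (2α - 1)^2 = 749, i.e. 4α^2 - 4α + 1 = 749, so α^2 - α + (1 - 749)/4 = 0. Since 749 ≡ 1 (mod 4), (1 - 749)/4 = -187 ∈ Z. The polynomial x^2 - x - 187 has discriminant 1 - 4·(-187) = 749, which is not a perfect square in Q (d = 749 is squarefree and ≠ 1), so x^2 - x - 187 is irreducible over Q. It is the minimal polynomial of α.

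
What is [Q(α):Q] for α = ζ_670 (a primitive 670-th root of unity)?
[Q(α):Q] = 264

The minimal polynomial of ζ_670 over Q is the 670-th cyclotomic polynomial Φ_670(x), which is irreducible over Q and has degree φ(670) = 264. Hence [Q(α):Q] = φ(670) = 264.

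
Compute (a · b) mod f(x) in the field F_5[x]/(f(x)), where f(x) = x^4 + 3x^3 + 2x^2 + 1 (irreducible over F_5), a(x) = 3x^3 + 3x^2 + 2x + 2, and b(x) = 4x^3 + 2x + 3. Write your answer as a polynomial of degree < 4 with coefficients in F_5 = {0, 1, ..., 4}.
a · b ≡ 2x^2 + 4x + 4 (mod f(x))

Multiply in F_5[x]: a(x)·b(x) = (3x^3 + 3x^2 + 2x + 2)·(4x^3 + 2x + 3) = 2x^6 + 2x^5 + 4x^4 + 3x^3 + 3x^2 + 1. This has degree ≥ 4, so divide by f(x) over F_5: 2x^6 + 2x^5 + 4x^4 + 3x^3 + 3x^2 + 1 = (2x^2 + x + 2)·(x^4 + 3x^3 + 2x^2 + 1) + (2x^2 + 4x + 4). Hence a·b ≡ 2x^2 + 4x + 4 (mod f). (F_5[x]/(f) is a field with 5^4 = 625 elements since f is irreducible of degree 4.)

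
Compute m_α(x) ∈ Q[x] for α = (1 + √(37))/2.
m_α(x) = x^2 - x - 9

From 2α - 1 = √(37), squaring gives (2α - 1)^2 = 37, i.e. 4α^2 - 4α + 1 = 37, so α^2 - α + (1 - 37)/4 = 0. Since 37 ≡ 1 (mod 4), (1 - 37)/4 = -9 ∈ Z. The polynomial x^2 - x - 9 has discriminant 1 - 4·(-9) = 37, which is not a perfect square in Q (d = 37 is squarefree and ≠ 1), so x^2 - x - 9 is irreducible over Q. It is the minimal polynomial of α.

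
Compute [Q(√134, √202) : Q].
[Q(√134, √202) : Q] = 4

[Q(√134):Q] = 2 (min poly x^2 - 134, irreducible since 134 is squarefree > 1). For the top step, suppose √202 ∈ Q(√134), say √202 = c + d√134 with c, d ∈ Q. Squaring: 202 = c^2 + 134d^2 + 2cd√134. Since √134 ∉ Q this forces 2cd = 0. If d = 0 then √202 = c ∈ Q, contradicting 202 squarefree > 1. If c = 0 then 202 = 134d^2, so 134·202 = (134d)^2 is a perfect square in Q — but 134·202 = 27068 is not a perfect square (since 134 and 202 are distinct squarefree integers). Contradiction. Hence √202 ∉ Q(√134), so x^2 - 202 stays irreducible over Q(√134) and [Q(√134, √202) : Q(√134)] = 2. By the tower law, [Q(√134, √202) : Q] = 2 · 2 = 4.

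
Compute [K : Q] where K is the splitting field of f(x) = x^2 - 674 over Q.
[K : Q] = 2

f(x) = x^2 - 674 factors as (x - √674)(x + √674). The splitting field is K = Q(√674). Since 674 is squarefree and > 1, it is not a perfect square, so x^2 - 674 is irreducible over Q and [Q(√674) : Q] = 2. Hence [K : Q] = 2.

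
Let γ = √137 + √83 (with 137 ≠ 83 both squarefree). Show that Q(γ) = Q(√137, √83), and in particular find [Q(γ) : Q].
[Q(γ) : Q] = 4 (equivalently, Q(γ) = Q(√137, √83))

Obviously Q(γ) ⊆ Q(√137, √83), and [Q(√137, √83):Q] = 4 (since 137, 83 are distinct squarefree integers > 1 with 11371 not a perfect square). To show equality we compute the minimal polynomial of γ. From γ = √137 + √83: γ^2 = 137 + 2√(11371) + 83 = 220 + 2√(11371), so γ^2 - 220 = 2√(11371); squaring, (γ^2 - 220)^2 = 4·11371, i.e. γ^4 - 440γ^2 + 48400 - 45484 = 0, i.e. γ^4 - 440γ^2 + 2916 = 0. So γ is a root of x^4 - 440x^2 + 2916. This polynomial is irreducible over Q: it has no rational root (each ±√137 ± √83 is irrational), and any factorization into two quadratics over Q would force √(11371) ∈ Q (pairing opposite roots) or √137, √83 ∈ Q (other pairings), all impossible. Hence [Q(γ):Q] = 4 = [Q(√137, √83):Q], so Q(γ) = Q(√137, √83).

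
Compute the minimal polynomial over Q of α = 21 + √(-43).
m_α(x) = x^2 - 42x + 484

From α - 21 = √(-43), squaring gives (α - 21)^2 = -43, i.e. α^2 - 42α + 441 = -43, so α^2 - 42α + 484 = 0. The discriminant of x^2 - 42x + 484 is (-42)^2 - 4·(484) = 1764 - 1936 = -172, and 4·(-43) is not a perfect square in Q since -43 is squarefree and ≠ 1. Hence x^2 - 42x + 484 is irreducible over Q and is the minimal polynomial of α.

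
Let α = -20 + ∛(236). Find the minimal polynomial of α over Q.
m_α(x) = x^3 + 60x^2 + 1200x + 7764

Set β = α + 20 = ∛(236), so β^3 = 236. Then (α + 20)^3 - 236 = 0, i.e. α is a root of g(x) = (x + 20)^3 - 236 = x^3 + 60x^2 + 1200x + 7764. Since g(x) = h(x + 20) where h(x) = x^3 - 236, and h is irreducible over Q (because 236 is not a perfect cube, so h has no rational root, and a monic cubic with no rational root is irreducible), g is also irreducible (irreducibility is preserved under the substitution x → x + 20). Hence m_α(x) = x^3 + 60x^2 + 1200x + 7764.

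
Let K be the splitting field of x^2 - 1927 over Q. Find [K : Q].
[K : Q] = 2

f(x) = x^2 - 1927 factors as (x - √1927)(x + √1927). The splitting field is K = Q(√1927). Since 1927 is squarefree and > 1, it is not a perfect square, so x^2 - 1927 is irreducible over Q and [Q(√1927) : Q] = 2. Hence [K : Q] = 2.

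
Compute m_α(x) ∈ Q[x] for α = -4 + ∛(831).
m_α(x) = x^3 + 12x^2 + 48x - 767

Set β = α + 4 = ∛(831), so β^3 = 831. Then (α + 4)^3 - 831 = 0, i.e. α is a root of g(x) = (x + 4)^3 - 831 = x^3 + 12x^2 + 48x - 767. Since g(x) = h(x + 4) where h(x) = x^3 - 831, and h is irreducible over Q (because 831 is not a perfect cube, so h has no rational root, and a monic cubic with no rational root is irreducible), g is also irreducible (irreducibility is preserved under the substitution x → x + 4). Hence m_α(x) = x^3 + 12x^2 + 48x - 767.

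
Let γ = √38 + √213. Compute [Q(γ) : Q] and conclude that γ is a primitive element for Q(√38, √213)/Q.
[Q(γ) : Q] = 4 (equivalently, Q(γ) = Q(√38, √213))

Obviously Q(γ) ⊆ Q(√38, √213), and [Q(√38, √213):Q] = 4 (since 38, 213 are distinct squarefree integers > 1 with 8094 not a perfect square). To show equality we compute the minimal polynomial of γ. From γ = √38 + √213: γ^2 = 38 + 2√(8094) + 213 = 251 + 2√(8094), so γ^2 - 251 = 2√(8094); squaring, (γ^2 - 251)^2 = 4·8094, i.e. γ^4 - 502γ^2 + 63001 - 32376 = 0, i.e. γ^4 - 502γ^2 + 30625 = 0. So γ is a root of x^4 - 502x^2 + 30625. This polynomial is irreducible over Q: it has no rational root (each ±√38 ± √213 is irrational), and any factorization into two quadratics over Q would force √(8094) ∈ Q (pairing opposite roots) or √38, √213 ∈ Q (other pairings), all impossible. Hence [Q(γ):Q] = 4 = [Q(√38, √213):Q], so Q(γ) = Q(√38, √213).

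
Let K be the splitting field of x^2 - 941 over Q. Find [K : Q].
[K : Q] = 2

f(x) = x^2 - 941 factors as (x - √941)(x + √941). The splitting field is K = Q(√941). Since 941 is squarefree and > 1, it is not a perfect square, so x^2 - 941 is irreducible over Q and [Q(√941) : Q] = 2. Hence [K : Q] = 2.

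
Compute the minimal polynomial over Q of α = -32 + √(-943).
m_α(x) = x^2 + 64x + 1967

From α + 32 = √(-943), squaring gives (α + 32)^2 = -943, i.e. α^2 + 64α + 1024 = -943, so α^2 + 64α + 1967 = 0. The discriminant of x^2 + 64x + 1967 is (64)^2 - 4·(1967) = 4096 - 7868 = -3772, and 4·(-943) is not a perfect square in Q since -943 is squarefree and ≠ 1. Hence x^2 + 64x + 1967 is irreducible over Q and is the minimal polynomial of α.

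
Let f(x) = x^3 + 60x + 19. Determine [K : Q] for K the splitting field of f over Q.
[K : Q] = 6

By the rational root test, any rational root of the monic integer polynomial f(x) = x^3 + 60x + 19 must be an integer dividing the constant term 19, i.e. one of ±{1, 19}. Evaluating: f(1) = 80, f(-1) = -42, f(19) = 8018, f(-19) = -7980; none is 0, so f has no rational root and is therefore irreducible over Q (a cubic with no linear factor over a field is irreducible). For an irreducible cubic, the Galois group is A_3 or S_3 according as the discriminant disc(f) = -4a^3 - 27b^2 = -4·(60)^3 - 27·(19)^2 = -873747 is or is not a square in Q. Here disc(f) = -873747 is not a perfect square in Q, so the Galois group of f over Q is not contained in A_3 and must be all of S_3. The splitting field has degree |S_3| = 6 over Q, so [K : Q] = 6.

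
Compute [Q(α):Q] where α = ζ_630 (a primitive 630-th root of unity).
[Q(α):Q] = 144

The minimal polynomial of ζ_630 over Q is the 630-th cyclotomic polynomial Φ_630(x), which is irreducible over Q and has degree φ(630) = 144. Hence [Q(α):Q] = φ(630) = 144.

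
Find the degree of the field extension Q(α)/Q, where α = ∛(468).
[Q(α):Q] = 3

The minimal polynomial of α is x^3 - 468, irreducible over Q since 468 is not a perfect cube (so x^3 - 468 has no rational root). Hence [Q(α):Q] = deg(m_α) = 3.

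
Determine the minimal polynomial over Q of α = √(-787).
m_α(x) = x^2 + 787

α satisfies α^2 + 787 = 0, so x^2 + 787 annihilates α. Since d = -787 is squarefree and ≠ 1, it is not a perfect square in Q, so x^2 + 787 has no rational root and is therefore irreducible over Q (a degree-2 polynomial over a field is irreducible iff it has no root). Hence m_α(x) = x^2 + 787.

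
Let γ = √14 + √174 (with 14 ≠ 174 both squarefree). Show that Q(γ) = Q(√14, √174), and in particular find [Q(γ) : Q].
[Q(γ) : Q] = 4 (equivalently, Q(γ) = Q(√14, √174))

Obviously Q(γ) ⊆ Q(√14, √174), and [Q(√14, √174):Q] = 4 (since 14, 174 are distinct squarefree integers > 1 with 2436 not a perfect square). To show equality we compute the minimal polynomial of γ. From γ = √14 + √174: γ^2 = 14 + 2√(2436) + 174 = 188 + 2√(2436), so γ^2 - 188 = 2√(2436); squaring, (γ^2 - 188)^2 = 4·2436, i.e. γ^4 - 376γ^2 + 35344 - 9744 = 0, i.e. γ^4 - 376γ^2 + 25600 = 0. So γ is a root of x^4 - 376x^2 + 25600. This polynomial is irreducible over Q: it has no rational root (each ±√14 ± √174 is irrational), and any factorization into two quadratics over Q would force √(2436) ∈ Q (pairing opposite roots) or √14, √174 ∈ Q (other pairings), all impossible. Hence [Q(γ):Q] = 4 = [Q(√14, √174):Q], so Q(γ) = Q(√14, √174).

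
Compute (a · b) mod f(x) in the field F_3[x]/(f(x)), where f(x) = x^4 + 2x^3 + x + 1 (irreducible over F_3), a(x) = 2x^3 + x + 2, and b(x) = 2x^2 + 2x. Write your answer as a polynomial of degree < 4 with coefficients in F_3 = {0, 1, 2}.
a · b ≡ x^3 + 2x^2 + x + 1 (mod f(x))

Multiply in F_3[x]: a(x)·b(x) = (2x^3 + x + 2)·(2x^2 + 2x) = x^5 + x^4 + 2x^3 + x. This has degree ≥ 4, so divide by f(x) over F_3: x^5 + x^4 + 2x^3 + x = (x + 2)·(x^4 + 2x^3 + x + 1) + (x^3 + 2x^2 + x + 1). Hence a·b ≡ x^3 + 2x^2 + x + 1 (mod f). (F_3[x]/(f) is a field with 3^4 = 81 elements since f is irreducible of degree 4.)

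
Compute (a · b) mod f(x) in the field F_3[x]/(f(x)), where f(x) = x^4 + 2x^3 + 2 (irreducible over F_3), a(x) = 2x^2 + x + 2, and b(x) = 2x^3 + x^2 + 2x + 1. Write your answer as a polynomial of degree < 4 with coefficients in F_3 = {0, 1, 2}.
a · b ≡ 2x^3 + 1 (mod f(x))

Multiply in F_3[x]: a(x)·b(x) = (2x^2 + x + 2)·(2x^3 + x^2 + 2x + 1) = x^5 + x^4 + 2x + 2. This has degree ≥ 4, so divide by f(x) over F_3: x^5 + x^4 + 2x + 2 = (x + 2)·(x^4 + 2x^3 + 2) + (2x^3 + 1). Hence a·b ≡ 2x^3 + 1 (mod f). (F_3[x]/(f) is a field with 3^4 = 81 elements since f is irreducible of degree 4.)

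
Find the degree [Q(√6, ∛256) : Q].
[Q(√6, ∛256) : Q] = 6

Let L = Q(√6, ∛256). Since Q(√6) ⊂ L and [Q(√6):Q] = 2, the tower law gives 2 | [L:Q]. Likewise Q(∛256) ⊂ L with [Q(∛256):Q] = 3 (because 256 is not a perfect cube), so 3 | [L:Q]. As gcd(2,3) = 1, [L:Q] is divisible by 6. Conversely L is generated over Q by √6 and ∛256, so [L:Q] ≤ 2·3 = 6. Therefore [Q(√6, ∛256) : Q] = 6.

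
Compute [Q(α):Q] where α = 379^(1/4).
[Q(α):Q] = 4

α is a root of x^4 - 379. By Eisenstein's criterion at the prime p = 379 (which divides the constant term 379 but p^2 = 143641 does not, since 379 is squarefree), x^4 - 379 is irreducible over Q. Hence [Q(α):Q] = 4.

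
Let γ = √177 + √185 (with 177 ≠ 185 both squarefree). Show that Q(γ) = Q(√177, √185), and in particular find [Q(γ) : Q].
[Q(γ) : Q] = 4 (equivalently, Q(γ) = Q(√177, √185))

Obviously Q(γ) ⊆ Q(√177, √185), and [Q(√177, √185):Q] = 4 (since 177, 185 are distinct squarefree integers > 1 with 32745 not a perfect square). To show equality we compute the minimal polynomial of γ. From γ = √177 + √185: γ^2 = 177 + 2√(32745) + 185 = 362 + 2√(32745), so γ^2 - 362 = 2√(32745); squaring, (γ^2 - 362)^2 = 4·32745, i.e. γ^4 - 724γ^2 + 131044 - 130980 = 0, i.e. γ^4 - 724γ^2 + 64 = 0. So γ is a root of x^4 - 724x^2 + 64. This polynomial is irreducible over Q: it has no rational root (each ±√177 ± √185 is irrational), and any factorization into two quadratics over Q would force √(32745) ∈ Q (pairing opposite roots) or √177, √185 ∈ Q (other pairings), all impossible. Hence [Q(γ):Q] = 4 = [Q(√177, √185):Q], so Q(γ) = Q(√177, √185).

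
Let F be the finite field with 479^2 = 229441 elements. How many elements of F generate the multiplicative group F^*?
There are φ(229440) = 60928 primitive elements

F_q^* is cyclic of order q - 1 = 229440. A cyclic group of order m has exactly φ(m) generators. Here m = 229440 = 2^6 · 3 · 5 · 239, so the number of primitive elements is φ(229440) = 60928.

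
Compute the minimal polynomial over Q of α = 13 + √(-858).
m_α(x) = x^2 - 26x + 1027

From α - 13 = √(-858), squaring gives (α - 13)^2 = -858, i.e. α^2 - 26α + 169 = -858, so α^2 - 26α + 1027 = 0. The discriminant of x^2 - 26x + 1027 is (-26)^2 - 4·(1027) = 676 - 4108 = -3432, and 4·(-858) is not a perfect square in Q since -858 is squarefree and ≠ 1. Hence x^2 - 26x + 1027 is irreducible over Q and is the minimal polynomial of α.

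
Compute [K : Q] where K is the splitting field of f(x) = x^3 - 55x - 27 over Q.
[K : Q] = 6

By the rational root test, any rational root of the monic integer polynomial f(x) = x^3 - 55x - 27 must be an integer dividing the constant term -27, i.e. one of ±{1, 3, 9, 27}. Evaluating: f(1) = -81, f(-1) = 27, f(3) = -165, f(-3) = 111, f(9) = 207, f(-9) = -261, f(27) = 18171, f(-27) = -18225; none is 0, so f has no rational root and is therefore irreducible over Q (a cubic with no linear factor over a field is irreducible). For an irreducible cubic, the Galois group is A_3 or S_3 according as the discriminant disc(f) = -4a^3 - 27b^2 = -4·(-55)^3 - 27·(-27)^2 = 645817 is or is not a square in Q. Here disc(f) = 645817 is not a perfect square in Q, so the Galois group of f over Q is not contained in A_3 and must be all of S_3. The splitting field has degree |S_3| = 6 over Q, so [K : Q] = 6.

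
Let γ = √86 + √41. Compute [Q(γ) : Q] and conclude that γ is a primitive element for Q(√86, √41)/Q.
[Q(γ) : Q] = 4 (equivalently, Q(γ) = Q(√86, √41))

Obviously Q(γ) ⊆ Q(√86, √41), and [Q(√86, √41):Q] = 4 (since 86, 41 are distinct squarefree integers > 1 with 3526 not a perfect square). To show equality we compute the minimal polynomial of γ. From γ = √86 + √41: γ^2 = 86 + 2√(3526) + 41 = 127 + 2√(3526), so γ^2 - 127 = 2√(3526); squaring, (γ^2 - 127)^2 = 4·3526, i.e. γ^4 - 254γ^2 + 16129 - 14104 = 0, i.e. γ^4 - 254γ^2 + 2025 = 0. So γ is a root of x^4 - 254x^2 + 2025. This polynomial is irreducible over Q: it has no rational root (each ±√86 ± √41 is irrational), and any factorization into two quadratics over Q would force √(3526) ∈ Q (pairing opposite roots) or √86, √41 ∈ Q (other pairings), all impossible. Hence [Q(γ):Q] = 4 = [Q(√86, √41):Q], so Q(γ) = Q(√86, √41).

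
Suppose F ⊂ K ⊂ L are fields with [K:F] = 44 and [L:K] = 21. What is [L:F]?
[L:F] = 924

The tower law says that for any tower of field extensions F ⊂ K ⊂ L with finite degrees, [L:F] = [L:K] · [K:F]. Here this gives [L:F] = 21 · 44 = 924.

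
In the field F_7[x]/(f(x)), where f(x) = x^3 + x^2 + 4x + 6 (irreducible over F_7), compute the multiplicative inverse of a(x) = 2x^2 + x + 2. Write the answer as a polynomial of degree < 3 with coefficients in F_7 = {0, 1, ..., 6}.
a(x)^(-1) ≡ x^2 + 6x + 2 (mod f(x))

Since f is irreducible over F_7, F_7[x]/(f) is a field and a(x) ≠ 0 has an inverse. Apply the extended Euclidean algorithm to f(x) and a(x) in F_7[x]: f(x) = (4x + 2)·a(x) + (x + 2);  a(x) = (2x + 4)·(x + 2) + (1). The last nonzero remainder is the constant 1 = gcd(f, a) in F_7. Back-substituting through the division chain expresses 1 = s(x)·a(x) + t(x)·f(x) with s(x) ≡ x^2 + 6x + 2 (mod f), so a(x)^(-1) ≡ s(x) = x^2 + 6x + 2 (mod f). Check: (2x^2 + x + 2)·(x^2 + 6x + 2) = 2x^4 + 6x^3 + 5x^2 + 4 ≡ 1 (mod x^3 + x^2 + 4x + 6).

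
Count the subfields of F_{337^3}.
F_{337^3} has 2 subfields

The subfields of F_{p^n} are exactly the fields F_{p^d} for d | n (each is the fixed field of the unique index-d subgroup of Gal(F_{p^n}/F_p) ≅ Z/nZ). The divisors of n = 3 are {1, 3}, giving 2 subfields: F_{337^1}, F_{337^3}.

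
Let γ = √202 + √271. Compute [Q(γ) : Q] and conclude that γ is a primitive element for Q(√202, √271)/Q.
[Q(γ) : Q] = 4 (equivalently, Q(γ) = Q(√202, √271))

Obviously Q(γ) ⊆ Q(√202, √271), and [Q(√202, √271):Q] = 4 (since 202, 271 are distinct squarefree integers > 1 with 54742 not a perfect square). To show equality we compute the minimal polynomial of γ. From γ = √202 + √271: γ^2 = 202 + 2√(54742) + 271 = 473 + 2√(54742), so γ^2 - 473 = 2√(54742); squaring, (γ^2 - 473)^2 = 4·54742, i.e. γ^4 - 946γ^2 + 223729 - 218968 = 0, i.e. γ^4 - 946γ^2 + 4761 = 0. So γ is a root of x^4 - 946x^2 + 4761. This polynomial is irreducible over Q: it has no rational root (each ±√202 ± √271 is irrational), and any factorization into two quadratics over Q would force √(54742) ∈ Q (pairing opposite roots) or √202, √271 ∈ Q (other pairings), all impossible. Hence [Q(γ):Q] = 4 = [Q(√202, √271):Q], so Q(γ) = Q(√202, √271).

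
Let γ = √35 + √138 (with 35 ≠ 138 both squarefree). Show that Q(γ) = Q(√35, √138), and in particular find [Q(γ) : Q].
[Q(γ) : Q] = 4 (equivalently, Q(γ) = Q(√35, √138))

Obviously Q(γ) ⊆ Q(√35, √138), and [Q(√35, √138):Q] = 4 (since 35, 138 are distinct squarefree integers > 1 with 4830 not a perfect square). To show equality we compute the minimal polynomial of γ. From γ = √35 + √138: γ^2 = 35 + 2√(4830) + 138 = 173 + 2√(4830), so γ^2 - 173 = 2√(4830); squaring, (γ^2 - 173)^2 = 4·4830, i.e. γ^4 - 346γ^2 + 29929 - 19320 = 0, i.e. γ^4 - 346γ^2 + 10609 = 0. So γ is a root of x^4 - 346x^2 + 10609. This polynomial is irreducible over Q: it has no rational root (each ±√35 ± √138 is irrational), and any factorization into two quadratics over Q would force √(4830) ∈ Q (pairing opposite roots) or √35, √138 ∈ Q (other pairings), all impossible. Hence [Q(γ):Q] = 4 = [Q(√35, √138):Q], so Q(γ) = Q(√35, √138).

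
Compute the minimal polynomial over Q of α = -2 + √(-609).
m_α(x) = x^2 + 4x + 613

From α + 2 = √(-609), squaring gives (α + 2)^2 = -609, i.e. α^2 + 4α + 4 = -609, so α^2 + 4α + 613 = 0. The discriminant of x^2 + 4x + 613 is (4)^2 - 4·(613) = 16 - 2452 = -2436, and 4·(-609) is not a perfect square in Q since -609 is squarefree and ≠ 1. Hence x^2 + 4x + 613 is irreducible over Q and is the minimal polynomial of α.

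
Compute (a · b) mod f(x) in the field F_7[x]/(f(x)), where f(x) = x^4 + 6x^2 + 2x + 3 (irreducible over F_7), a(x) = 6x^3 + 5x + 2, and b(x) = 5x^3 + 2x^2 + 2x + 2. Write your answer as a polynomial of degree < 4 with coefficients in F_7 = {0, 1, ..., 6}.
a · b ≡ 5x^3 + 2x^2 + 5x + 6 (mod f(x))

Multiply in F_7[x]: a(x)·b(x) = (6x^3 + 5x + 2)·(5x^3 + 2x^2 + 2x + 2) = 2x^6 + 5x^5 + 2x^4 + 4x^3 + 4. This has degree ≥ 4, so divide by f(x) over F_7: 2x^6 + 5x^5 + 2x^4 + 4x^3 + 4 = (2x^2 + 5x + 4)·(x^4 + 6x^2 + 2x + 3) + (5x^3 + 2x^2 + 5x + 6). Hence a·b ≡ 5x^3 + 2x^2 + 5x + 6 (mod f). (F_7[x]/(f) is a field with 7^4 = 2401 elements since f is irreducible of degree 4.)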